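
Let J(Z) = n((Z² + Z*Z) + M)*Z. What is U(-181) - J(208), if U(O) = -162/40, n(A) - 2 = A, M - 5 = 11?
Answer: -360031441/20 ≈ -1.8002e+7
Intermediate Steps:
M = 16 (M = 5 + 11 = 16)
n(A) = 2 + A
U(O) = -81/20 (U(O) = -162*1/40 = -81/20)
J(Z) = Z*(18 + 2*Z²) (J(Z) = (2 + ((Z² + Z*Z) + 16))*Z = (2 + ((Z² + Z²) + 16))*Z = (2 + (2*Z² + 16))*Z = (2 + (16 + 2*Z²))*Z = (18 + 2*Z²)*Z = Z*(18 + 2*Z²))
U(-181) - J(208) = -81/20 - 2*208*(9 + 208²) = -81/20 - 2*208*(9 + 43264) = -81/20 - 2*208*43273 = -81/20 - 1*18001568 = -81/20 - 18001568 = -360031441/20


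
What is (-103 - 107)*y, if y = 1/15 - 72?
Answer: 15106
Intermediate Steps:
y = -1079/15 (y = 1/15 - 72 = -1079/15 ≈ -71.933)
(-103 - 107)*y = (-103 - 107)*(-1079/15) = -210*(-1079/15) = 15106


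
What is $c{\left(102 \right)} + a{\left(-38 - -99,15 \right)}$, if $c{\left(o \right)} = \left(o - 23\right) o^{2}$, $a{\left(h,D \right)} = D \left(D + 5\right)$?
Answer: $822216$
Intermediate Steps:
$a{\left(h,D \right)} = D \left(5 + D\right)$
$c{\left(o \right)} = o^{2} \left(-23 + o\right)$ ($c{\left(o \right)} = \left(-23 + o\right) o^{2} = o^{2} \left(-23 + o\right)$)
$c{\left(102 \right)} + a{\left(-38 - -99,15 \right)} = 102^{2} \left(-23 + 102\right) + 15 \left(5 + 15\right) = 10404 \cdot 79 + 15 \cdot 20 = 821916 + 300 = 822216$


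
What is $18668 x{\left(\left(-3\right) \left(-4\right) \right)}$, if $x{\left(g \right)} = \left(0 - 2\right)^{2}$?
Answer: $74672$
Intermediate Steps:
$x{\left(g \right)} = 4$ ($x{\left(g \right)} = \left(-2\right)^{2} = 4$)
$18668 x{\left(\left(-3\right) \left(-4\right) \right)} = 18668 \cdot 4 = 74672$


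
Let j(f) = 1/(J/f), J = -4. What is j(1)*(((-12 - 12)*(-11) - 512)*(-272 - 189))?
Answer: -28582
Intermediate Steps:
j(f) = -f/4 (j(f) = 1/(-4/f) = -f/4)
j(1)*(((-12 - 12)*(-11) - 512)*(-272 - 189)) = (-1/4*1)*(((-12 - 12)*(-11) - 512)*(-272 - 189)) = -(-24*(-11) - 512)*(-461)/4 = -(264 - 512)*(-461)/4 = -(-62)*(-461) = -1/4*114328 = -28582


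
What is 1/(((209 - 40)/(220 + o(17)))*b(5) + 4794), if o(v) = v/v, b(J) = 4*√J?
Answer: 692733/3320955242 - 221*√5/1660477621 ≈ 0.00020830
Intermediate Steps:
o(v) = 1
1/(((209 - 40)/(220 + o(17)))*b(5) + 4794) = 1/(((209 - 40)/(220 + 1))*(4*√5) + 4794) = 1/((169/221)*(4*√5) + 4794) = 1/((169*(1/221))*(4*√5) + 4794) = 1/(13*(4*√5)/17 + 4794) = 1/(52*√5/17 + 4794) = 1/(4794 + 52*√5/17)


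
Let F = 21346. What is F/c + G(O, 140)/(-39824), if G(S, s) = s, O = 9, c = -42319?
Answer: -214001941/421327964 ≈ -0.50792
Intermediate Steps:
F/c + G(O, 140)/(-39824) = 21346/(-42319) + 140/(-39824) = 21346*(-1/42319) + 140*(-1/39824) = -21346/42319 - 35/9956 = -214001941/421327964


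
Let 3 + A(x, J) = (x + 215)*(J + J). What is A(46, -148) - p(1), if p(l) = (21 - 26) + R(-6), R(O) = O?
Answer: -77248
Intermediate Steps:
p(l) = -11 (p(l) = (21 - 26) - 6 = -5 - 6 = -11)
A(x, J) = -3 + 2*J*(215 + x) (A(x, J) = -3 + (x + 215)*(J + J) = -3 + (215 + x)*(2*J) = -3 + 2*J*(215 + x))
A(46, -148) - p(1) = (-3 + 430*(-148) + 2*(-148)*46) - 1*(-11) = (-3 - 63640 - 13616) + 11 = -77259 + 11 = -77248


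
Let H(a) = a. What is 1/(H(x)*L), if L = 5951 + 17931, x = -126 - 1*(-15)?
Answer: -1/2650902 ≈ -3.7723e-7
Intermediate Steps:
x = -111 (x = -126 + 15 = -111)
L = 23882
1/(H(x)*L) = 1/(-111*23882) = -1/111*1/23882 = -1/2650902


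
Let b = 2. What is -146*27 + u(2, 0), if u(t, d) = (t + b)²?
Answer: -3926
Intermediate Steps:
u(t, d) = (2 + t)² (u(t, d) = (t + 2)² = (2 + t)²)
-146*27 + u(2, 0) = -146*27 + (2 + 2)² = -3942 + 4² = -3942 + 16 = -3926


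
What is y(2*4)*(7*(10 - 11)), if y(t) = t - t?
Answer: 0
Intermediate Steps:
y(t) = 0
y(2*4)*(7*(10 - 11)) = 0*(7*(10 - 11)) = 0*(7*(-1)) = 0*(-7) = 0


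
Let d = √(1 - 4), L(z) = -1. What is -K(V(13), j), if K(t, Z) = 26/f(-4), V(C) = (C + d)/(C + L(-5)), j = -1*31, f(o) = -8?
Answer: 13/4 ≈ 3.2500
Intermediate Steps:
j = -31
d = I*√3 (d = √(-3) = I*√3 ≈ 1.732*I)
V(C) = (C + I*√3)/(-1 + C) (V(C) = (C + I*√3)/(C - 1) = (C + I*√3)/(-1 + C))
K(t, Z) = -13/4 (K(t, Z) = 26/(-8) = 26*(-⅛) = -13/4)
-K(V(13), j) = -1*(-13/4) = 13/4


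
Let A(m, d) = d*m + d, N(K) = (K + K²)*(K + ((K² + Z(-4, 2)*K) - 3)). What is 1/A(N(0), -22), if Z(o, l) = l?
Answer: -1/22 ≈ -0.045455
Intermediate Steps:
N(K) = (K + K²)*(-3 + K² + 3*K) (N(K) = (K + K²)*(K + ((K² + 2*K) - 3)) = (K + K²)*(K + (-3 + K² + 2*K)) = (K + K²)*(-3 + K² + 3*K))
A(m, d) = d + d*m
1/A(N(0), -22) = 1/(-22*(1 + 0*(-3 + 0³ + 4*0²))) = 1/(-22*(1 + 0*(-3 + 0 + 4*0))) = 1/(-22*(1 + 0*(-3 + 0 + 0))) = 1/(-22*(1 + 0*(-3))) = 1/(-22*(1 + 0)) = 1/(-22*1) = 1/(-22) = -1/22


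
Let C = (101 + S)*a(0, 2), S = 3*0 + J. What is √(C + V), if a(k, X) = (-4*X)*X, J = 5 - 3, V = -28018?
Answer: I*√29666 ≈ 172.24*I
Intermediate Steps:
J = 2
S = 2 (S = 3*0 + 2 = 0 + 2 = 2)
a(k, X) = -4*X²
C = -1648 (C = (101 + 2)*(-4*2²) = 103*(-4*4) = 103*(-16) = -1648)
√(C + V) = √(-1648 - 28018) = √(-29666) = I*√29666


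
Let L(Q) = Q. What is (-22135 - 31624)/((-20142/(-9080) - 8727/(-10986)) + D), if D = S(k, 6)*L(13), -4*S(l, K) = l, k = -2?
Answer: -446884589660/79076241 ≈ -5651.3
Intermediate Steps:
S(l, K) = -l/4
D = 13/2 (D = -¼*(-2)*13 = (½)*13 = 13/2 ≈ 6.5000)
(-22135 - 31624)/((-20142/(-9080) - 8727/(-10986)) + D) = (-22135 - 31624)/((-20142/(-9080) - 8727/(-10986)) + 13/2) = -53759/((-20142*(-1/9080) - 8727*(-1/10986)) + 13/2) = -53759/((10071/4540 + 2909/3662) + 13/2) = -53759/(25043431/8312740 + 13/2) = -53759/79076241/8312740 = -53759*8312740/79076241 = -446884589660/79076241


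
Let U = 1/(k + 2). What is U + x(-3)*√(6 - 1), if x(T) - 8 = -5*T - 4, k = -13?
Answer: -1/11 + 19*√5 ≈ 42.394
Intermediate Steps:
x(T) = 4 - 5*T (x(T) = 8 + (-5*T - 4) = 8 + (-4 - 5*T) = 4 - 5*T)
U = -1/11 (U = 1/(-13 + 2) = 1/(-11) = -1/11 ≈ -0.090909)
U + x(-3)*√(6 - 1) = -1/11 + (4 - 5*(-3))*√(6 - 1) = -1/11 + (4 + 15)*√5 = -1/11 + 19*√5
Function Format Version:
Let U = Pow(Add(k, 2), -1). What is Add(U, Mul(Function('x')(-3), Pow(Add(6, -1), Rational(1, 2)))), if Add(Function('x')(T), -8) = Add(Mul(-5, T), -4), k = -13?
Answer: Add(Rational(-1, 11), Mul(19, Pow(5, Rational(1, 2)))) ≈ 42.394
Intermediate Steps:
Function('x')(T) = Add(4, Mul(-5, T)) (Function('x')(T) = Add(8, Add(Mul(-5, T), -4)) = Add(8, Add(-4, Mul(-5, T))) = Add(4, Mul(-5, T)))
U = Rational(-1, 11) (U = Pow(Add(-13, 2), -1) = Pow(-11, -1) = Rational(-1, 11) ≈ -0.090909)
Add(U, Mul(Function('x')(-3), Pow(Add(6, -1), Rational(1, 2)))) = Add(Rational(-1, 11), Mul(Add(4, Mul(-5, -3)), Pow(Add(6, -1), Rational(1, 2)))) = Add(Rational(-1, 11), Mul(Add(4, 15), Pow(5, Rational(1, 2)))) = Add(Rational(-1, 11), Mul(19, Pow(5, Rational(1, 2))))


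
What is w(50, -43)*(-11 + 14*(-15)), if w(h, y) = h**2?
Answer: -552500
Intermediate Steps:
w(50, -43)*(-11 + 14*(-15)) = 50**2*(-11 + 14*(-15)) = 2500*(-11 - 210) = 2500*(-221) = -552500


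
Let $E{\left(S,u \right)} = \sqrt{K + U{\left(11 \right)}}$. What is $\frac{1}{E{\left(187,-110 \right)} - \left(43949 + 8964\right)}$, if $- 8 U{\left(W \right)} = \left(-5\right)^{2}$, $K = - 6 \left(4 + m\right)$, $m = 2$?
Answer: $- \frac{423304}{22398284865} - \frac{2 i \sqrt{626}}{22398284865} \approx -1.8899 \cdot 10^{-5} - 2.2341 \cdot 10^{-9} i$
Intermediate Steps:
$K = -36$ ($K = - 6 \left(4 + 2\right) = \left(-6\right) 6 = -36$)
$U{\left(W \right)} = - \frac{25}{8}$ ($U{\left(W \right)} = - \frac{\left(-5\right)^{2}}{8} = \left(- \frac{1}{8}\right) 25 = - \frac{25}{8}$)
$E{\left(S,u \right)} = \frac{i \sqrt{626}}{4}$ ($E{\left(S,u \right)} = \sqrt{-36 - \frac{25}{8}} = \sqrt{- \frac{313}{8}} = \frac{i \sqrt{626}}{4}$)
$\frac{1}{E{\left(187,-110 \right)} - \left(43949 + 8964\right)} = \frac{1}{\frac{i \sqrt{626}}{4} - \left(43949 + 8964\right)} = \frac{1}{\frac{i \sqrt{626}}{4} - 52913} = \frac{1}{-52913 + \frac{i \sqrt{626}}{4}}$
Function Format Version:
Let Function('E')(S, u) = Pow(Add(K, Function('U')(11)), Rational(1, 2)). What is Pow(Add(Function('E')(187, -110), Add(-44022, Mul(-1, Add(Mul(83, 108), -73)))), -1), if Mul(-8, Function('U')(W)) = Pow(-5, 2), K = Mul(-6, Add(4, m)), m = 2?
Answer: Add(Rational(-423304, 22398284865), Mul(Rational(-2, 22398284865), I, Pow(626, Rational(1, 2)))) ≈ Add(-1.8899e-5, Mul(-2.2341e-9, I))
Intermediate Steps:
K = -36 (K = Mul(-6, Add(4, 2)) = Mul(-6, 6) = -36)
Function('U')(W) = Rational(-25, 8) (Function('U')(W) = Mul(Rational(-1, 8), Pow(-5, 2)) = Mul(Rational(-1, 8), 25) = Rational(-25, 8))
Function('E')(S, u) = Mul(Rational(1, 4), I, Pow(626, Rational(1, 2))) (Function('E')(S, u) = Pow(Add(-36, Rational(-25, 8)), Rational(1, 2)) = Pow(Rational(-313, 8), Rational(1, 2)) = Mul(Rational(1, 4), I, Pow(626, Rational(1, 2))))
Pow(Add(Function('E')(187, -110), Add(-44022, Mul(-1, Add(Mul(83, 108), -73)))), -1) = Pow(Add(Mul(Rational(1, 4), I, Pow(626, Rational(1, 2))), Add(-44022, Mul(-1, Add(Mul(83, 108), -73)))), -1) = Pow(Add(Mul(Rational(1, 4), I, Pow(626, Rational(1, 2))), Add(-44022, Mul(-1, Add(8964, -73)))), -1) = Pow(Add(Mul(Rational(1, 4), I, Pow(626, Rational(1, 2))), Add(-44022, Mul(-1, 8891))), -1) = Pow(Add(Mul(Rational(1, 4), I, Pow(626, Rational(1, 2))), Add(-44022, -8891)), -1) = Pow(Add(Mul(Rational(1, 4), I, Pow(626, Rational(1, 2))), -52913), -1) = Pow(Add(-52913, Mul(Rational(1, 4), I, Pow(626, Rational(1, 2)))), -1)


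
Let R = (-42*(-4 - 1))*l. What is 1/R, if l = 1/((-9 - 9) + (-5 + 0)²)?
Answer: 1/30 ≈ 0.033333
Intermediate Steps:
l = ⅐ (l = 1/(-18 + (-5)²) = 1/(-18 + 25) = 1/7 = ⅐ ≈ 0.14286)
R = 30 (R = -42*(-4 - 1)*(⅐) = -42*(-5)*(⅐) = -21*(-10)*(⅐) = 210*(⅐) = 30)
1/R = 1/30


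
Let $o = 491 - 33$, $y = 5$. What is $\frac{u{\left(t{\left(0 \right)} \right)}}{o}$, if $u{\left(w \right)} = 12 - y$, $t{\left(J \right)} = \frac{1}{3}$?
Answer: $\frac{7}{458} \approx 0.015284$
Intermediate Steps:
$t{\left(J \right)} = \frac{1}{3}$
$o = 458$ ($o = 491 - 33 = 458$)
$u{\left(w \right)} = 7$ ($u{\left(w \right)} = 12 - 5 = 7$)
$\frac{u{\left(t{\left(0 \right)} \right)}}{o} = \frac{7}{458}$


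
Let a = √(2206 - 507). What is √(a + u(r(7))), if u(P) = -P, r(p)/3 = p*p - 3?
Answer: √(-138 + √1699) ≈ 9.8377*I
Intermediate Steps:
r(p) = -9 + 3*p² (r(p) = 3*(p*p - 3) = 3*(p² - 3) = 3*(-3 + p²) = -9 + 3*p²)
a = √1699 ≈ 41.219
√(a + u(r(7))) = √(√1699 - (-9 + 3*7²)) = √(√1699 - (-9 + 3*49)) = √(√1699 - (-9 + 147)) = √(√1699 - 1*138) = √(√1699 - 138) = √(-138 + √1699)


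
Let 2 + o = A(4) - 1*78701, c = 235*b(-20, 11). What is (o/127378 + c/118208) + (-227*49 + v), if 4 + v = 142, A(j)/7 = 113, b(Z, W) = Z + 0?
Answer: -20676504610367/1882137328 ≈ -10986.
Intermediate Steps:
b(Z, W) = Z
A(j) = 791 (A(j) = 7*113 = 791)
v = 138 (v = -4 + 142 = 138)
c = -4700 (c = 235*(-20) = -4700)
o = -77912 (o = -2 + (791 - 1*78701) = -2 + (791 - 78701) = -2 - 77910 = -77912)
(o/127378 + c/118208) + (-227*49 + v) = (-77912/127378 - 4700/118208) + (-227*49 + 138) = (-77912*1/127378 - 4700*1/118208) + (-11123 + 138) = (-38956/63689 - 1175/29552) - 10985 = -1226062287/1882137328 - 10985 = -20676504610367/1882137328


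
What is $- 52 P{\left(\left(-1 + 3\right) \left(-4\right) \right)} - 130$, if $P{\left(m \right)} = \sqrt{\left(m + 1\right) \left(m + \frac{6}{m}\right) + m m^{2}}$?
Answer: $-130 - 26 i \sqrt{1803} \approx -130.0 - 1104.0 i$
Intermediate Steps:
$P{\left(m \right)} = \sqrt{m^{3} + \left(1 + m\right) \left(m + \frac{6}{m}\right)}$ ($P{\left(m \right)} = \sqrt{\left(1 + m\right) \left(m + \frac{6}{m}\right) + m^{3}} = \sqrt{m^{3} + \left(1 + m\right) \left(m + \frac{6}{m}\right)}$)
$- 52 P{\left(\left(-1 + 3\right) \left(-4\right) \right)} - 130 = - 52 \sqrt{6 + \left(-1 + 3\right) \left(-4\right) + \left(\left(-1 + 3\right) \left(-4\right)\right)^{2} + \left(\left(-1 + 3\right) \left(-4\right)\right)^{3} + \frac{6}{\left(-1 + 3\right) \left(-4\right)}} - 130 = - 52 \sqrt{6 + 2 \left(-4\right) + \left(2 \left(-4\right)\right)^{2} + \left(2 \left(-4\right)\right)^{3} + \frac{6}{2 \left(-4\right)}} - 130 = - 52 \sqrt{6 - 8 + \left(-8\right)^{2} + \left(-8\right)^{3} + \frac{6}{-8}} - 130 = - 52 \sqrt{6 - 8 + 64 - 512 + 6 \left(- \frac{1}{8}\right)} - 130 = - 52 \sqrt{6 - 8 + 64 - 512 - \frac{3}{4}} - 130 = - 52 \sqrt{- \frac{1803}{4}} - 130 = - 52 \frac{i \sqrt{1803}}{2} - 130 = - 26 i \sqrt{1803} - 130 = -130 - 26 i \sqrt{1803}$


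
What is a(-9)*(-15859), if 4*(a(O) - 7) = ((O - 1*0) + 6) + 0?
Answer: -396475/4 ≈ -99119.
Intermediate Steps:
a(O) = 17/2 + O/4 (a(O) = 7 + (((O - 1*0) + 6) + 0)/4 = 7 + (((O + 0) + 6) + 0)/4 = 7 + ((O + 6) + 0)/4 = 7 + ((6 + O) + 0)/4 = 7 + (6 + O)/4 = 7 + (3/2 + O/4) = 17/2 + O/4)
a(-9)*(-15859) = (17/2 + (1/4)*(-9))*(-15859) = (17/2 - 9/4)*(-15859) = (25/4)*(-15859) = -396475/4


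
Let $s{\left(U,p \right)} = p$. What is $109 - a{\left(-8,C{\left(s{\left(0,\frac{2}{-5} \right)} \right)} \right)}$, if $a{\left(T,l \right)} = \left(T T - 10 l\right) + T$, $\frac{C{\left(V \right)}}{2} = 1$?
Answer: $73$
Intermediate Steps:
$C{\left(V \right)} = 2$ ($C{\left(V \right)} = 2 \cdot 1 = 2$)
$a{\left(T,l \right)} = T + T^{2} - 10 l$ ($a{\left(T,l \right)} = \left(T^{2} - 10 l\right) + T = T + T^{2} - 10 l$)
$109 - a{\left(-8,C{\left(s{\left(0,\frac{2}{-5} \right)} \right)} \right)} = 109 - \left(-8 + \left(-8\right)^{2} - 20\right) = 109 - \left(-8 + 64 - 20\right) = 109 - 36 = 73$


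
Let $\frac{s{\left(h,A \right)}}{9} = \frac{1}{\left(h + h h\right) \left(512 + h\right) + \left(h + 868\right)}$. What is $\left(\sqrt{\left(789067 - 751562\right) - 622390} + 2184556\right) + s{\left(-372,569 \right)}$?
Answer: $\frac{42210375513865}{19322176} + i \sqrt{584885} \approx 2.1846 \cdot 10^{6} + 764.78 i$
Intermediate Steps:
$s{\left(h,A \right)} = \frac{9}{868 + h + \left(512 + h\right) \left(h + h^{2}\right)}$ ($s{\left(h,A \right)} = \frac{9}{\left(h + h h\right) \left(512 + h\right) + \left(h + 868\right)} = \frac{9}{\left(h + h^{2}\right) \left(512 + h\right) + \left(868 + h\right)} = \frac{9}{\left(512 + h\right) \left(h + h^{2}\right) + \left(868 + h\right)} = \frac{9}{868 + h + \left(512 + h\right) \left(h + h^{2}\right)}$)
$\left(\sqrt{\left(789067 - 751562\right) - 622390} + 2184556\right) + s{\left(-372,569 \right)} = \left(\sqrt{\left(789067 - 751562\right) - 622390} + 2184556\right) + \frac{9}{868 + \left(-372\right)^{3} + 513 \left(-372\right) + 513 \left(-372\right)^{2}} = \left(\sqrt{\left(789067 - 751562\right) - 622390} + 2184556\right) + \frac{9}{868 - 51478848 - 190836 + 513 \cdot 138384} = \left(\sqrt{37505 - 622390} + 2184556\right) + \frac{9}{868 - 51478848 - 190836 + 70990992} = \left(\sqrt{-584885} + 2184556\right) + \frac{9}{19322176} = \left(i \sqrt{584885} + 2184556\right) + 9 \cdot \frac{1}{19322176} = \left(2184556 + i \sqrt{584885}\right) + \frac{9}{19322176} = \frac{42210375513865}{19322176} + i \sqrt{584885}$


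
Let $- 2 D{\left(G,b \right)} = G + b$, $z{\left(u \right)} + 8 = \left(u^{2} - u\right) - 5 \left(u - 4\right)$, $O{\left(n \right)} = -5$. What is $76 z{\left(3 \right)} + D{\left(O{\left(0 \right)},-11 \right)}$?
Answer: $236$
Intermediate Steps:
$z{\left(u \right)} = 12 + u^{2} - 6 u$ ($z{\left(u \right)} = -8 - \left(u - u^{2} + 5 \left(u - 4\right)\right) = -8 - \left(u - u^{2} + 5 \left(-4 + u\right)\right) = -8 - \left(-20 - u^{2} + 6 u\right) = -8 + \left(20 + u^{2} - 6 u\right) = 12 + u^{2} - 6 u$)
$D{\left(G,b \right)} = - \frac{G}{2} - \frac{b}{2}$ ($D{\left(G,b \right)} = - \frac{G + b}{2} = - \frac{G}{2} - \frac{b}{2}$)
$76 z{\left(3 \right)} + D{\left(O{\left(0 \right)},-11 \right)} = 76 \left(12 + 3^{2} - 18\right) - -8 = 76 \left(12 + 9 - 18\right) + \left(\frac{5}{2} + \frac{11}{2}\right) = 76 \cdot 3 + 8 = 228 + 8 = 236$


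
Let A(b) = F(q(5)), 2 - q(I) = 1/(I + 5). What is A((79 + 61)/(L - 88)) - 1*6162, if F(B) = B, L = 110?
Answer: -61601/10 ≈ -6160.1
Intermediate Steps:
q(I) = 2 - 1/(5 + I) (q(I) = 2 - 1/(I + 5) = 2 - 1/(5 + I))
A(b) = 19/10 (A(b) = (9 + 2*5)/(5 + 5) = (9 + 10)/10 = (⅒)*19 = 19/10)
A((79 + 61)/(L - 88)) - 1*6162 = 19/10 - 1*6162 = 19/10 - 6162 = -61601/10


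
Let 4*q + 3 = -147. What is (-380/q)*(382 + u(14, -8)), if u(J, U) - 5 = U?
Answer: 57608/15 ≈ 3840.5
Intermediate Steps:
u(J, U) = 5 + U
q = -75/2 (q = -3/4 + (1/4)*(-147) = -3/4 - 147/4 = -75/2 ≈ -37.500)
(-380/q)*(382 + u(14, -8)) = (-380/(-75/2))*(382 + (5 - 8)) = (-380*(-2/75))*(382 - 3) = (152/15)*379 = 57608/15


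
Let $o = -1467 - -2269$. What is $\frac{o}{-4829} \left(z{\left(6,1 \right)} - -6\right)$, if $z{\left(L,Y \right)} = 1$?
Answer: $- \frac{5614}{4829} \approx -1.1626$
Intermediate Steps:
$o = 802$ ($o = -1467 + 2269 = 802$)
$\frac{o}{-4829} \left(z{\left(6,1 \right)} - -6\right) = \frac{802}{-4829} \left(1 - -6\right) = 802 \left(- \frac{1}{4829}\right) \left(1 + 6\right) = \left(- \frac{802}{4829}\right) 7 = - \frac{5614}{4829}$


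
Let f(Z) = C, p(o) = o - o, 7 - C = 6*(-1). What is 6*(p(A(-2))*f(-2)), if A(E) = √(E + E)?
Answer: 0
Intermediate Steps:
A(E) = √2*√E (A(E) = √(2*E) = √2*√E)
C = 13 (C = 7 - 6*(-1) = 7 - 1*(-6) = 7 + 6 = 13)
p(o) = 0
f(Z) = 13
6*(p(A(-2))*f(-2)) = 6*(0*13) = 6*0 = 0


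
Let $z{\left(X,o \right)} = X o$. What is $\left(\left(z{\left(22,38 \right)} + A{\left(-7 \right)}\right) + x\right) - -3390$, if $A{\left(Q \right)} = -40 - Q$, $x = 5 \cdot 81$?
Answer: $4598$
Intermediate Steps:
$x = 405$
$\left(\left(z{\left(22,38 \right)} + A{\left(-7 \right)}\right) + x\right) - -3390 = \left(\left(22 \cdot 38 - 33\right) + 405\right) - -3390 = \left(\left(836 + \left(-40 + 7\right)\right) + 405\right) + 3390 = \left(\left(836 - 33\right) + 405\right) + 3390 = \left(803 + 405\right) + 3390 = 1208 + 3390 = 4598$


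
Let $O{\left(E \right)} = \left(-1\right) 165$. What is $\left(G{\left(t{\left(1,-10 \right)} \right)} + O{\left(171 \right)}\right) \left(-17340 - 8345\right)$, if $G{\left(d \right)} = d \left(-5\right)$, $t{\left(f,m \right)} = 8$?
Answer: $5265425$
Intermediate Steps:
$G{\left(d \right)} = - 5 d$
$O{\left(E \right)} = -165$
$\left(G{\left(t{\left(1,-10 \right)} \right)} + O{\left(171 \right)}\right) \left(-17340 - 8345\right) = \left(\left(-5\right) 8 - 165\right) \left(-17340 - 8345\right) = \left(-40 - 165\right) \left(-25685\right) = \left(-205\right) \left(-25685\right) = 5265425$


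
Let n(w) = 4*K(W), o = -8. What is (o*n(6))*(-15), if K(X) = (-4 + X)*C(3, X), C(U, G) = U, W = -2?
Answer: -8640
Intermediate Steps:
K(X) = -12 + 3*X (K(X) = (-4 + X)*3 = -12 + 3*X)
n(w) = -72 (n(w) = 4*(-12 + 3*(-2)) = 4*(-12 - 6) = 4*(-18) = -72)
(o*n(6))*(-15) = -8*(-72)*(-15) = 576*(-15) = -8640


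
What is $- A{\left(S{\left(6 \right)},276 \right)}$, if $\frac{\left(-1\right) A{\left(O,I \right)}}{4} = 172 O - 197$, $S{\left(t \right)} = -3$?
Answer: $-2852$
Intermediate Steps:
$A{\left(O,I \right)} = 788 - 688 O$ ($A{\left(O,I \right)} = - 4 \left(172 O - 197\right) = - 4 \left(-197 + 172 O\right) = 788 - 688 O$)
$- A{\left(S{\left(6 \right)},276 \right)} = - (788 - -2064) = - (788 + 2064) = \left(-1\right) 2852 = -2852$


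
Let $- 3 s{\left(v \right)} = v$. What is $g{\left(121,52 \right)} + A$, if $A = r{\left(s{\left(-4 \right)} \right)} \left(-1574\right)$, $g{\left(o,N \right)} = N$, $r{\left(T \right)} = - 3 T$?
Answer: $6348$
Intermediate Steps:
$s{\left(v \right)} = - \frac{v}{3}$
$A = 6296$ ($A = - 3 \left(\left(- \frac{1}{3}\right) \left(-4\right)\right) \left(-1574\right) = \left(-3\right) \frac{4}{3} \left(-1574\right) = \left(-4\right) \left(-1574\right) = 6296$)
$g{\left(121,52 \right)} + A = 52 + 6296 = 6348$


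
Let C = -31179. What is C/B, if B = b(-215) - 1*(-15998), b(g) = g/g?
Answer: -10393/5333 ≈ -1.9488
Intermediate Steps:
b(g) = 1
B = 15999 (B = 1 - 1*(-15998) = 1 + 15998 = 15999)
C/B = -31179/15999 = -31179*1/15999 = -10393/5333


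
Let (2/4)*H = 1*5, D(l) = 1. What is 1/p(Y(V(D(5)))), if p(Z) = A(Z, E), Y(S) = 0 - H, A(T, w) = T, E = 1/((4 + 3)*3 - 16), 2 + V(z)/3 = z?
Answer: -⅒ ≈ -0.10000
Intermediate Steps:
H = 10 (H = 2*(1*5) = 2*5 = 10)
V(z) = -6 + 3*z
E = ⅕ (E = 1/(7*3 - 16) = 1/(21 - 16) = 1/5 = ⅕ ≈ 0.20000)
Y(S) = -10 (Y(S) = 0 - 1*10 = 0 - 10 = -10)
p(Z) = Z
1/p(Y(V(D(5)))) = 1/(-10) = -⅒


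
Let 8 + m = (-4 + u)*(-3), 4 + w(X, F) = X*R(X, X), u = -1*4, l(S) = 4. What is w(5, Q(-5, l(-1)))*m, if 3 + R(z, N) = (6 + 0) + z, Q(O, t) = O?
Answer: 576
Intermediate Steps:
R(z, N) = 3 + z (R(z, N) = -3 + ((6 + 0) + z) = -3 + (6 + z) = 3 + z)
u = -4
w(X, F) = -4 + X*(3 + X)
m = 16 (m = -8 + (-4 - 4)*(-3) = -8 - 8*(-3) = -8 + 24 = 16)
w(5, Q(-5, l(-1)))*m = (-4 + 5*(3 + 5))*16 = (-4 + 5*8)*16 = (-4 + 40)*16 = 36*16 = 576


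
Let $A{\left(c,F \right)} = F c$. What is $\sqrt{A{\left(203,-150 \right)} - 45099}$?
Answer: $i \sqrt{75549} \approx 274.86 i$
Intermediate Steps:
$\sqrt{A{\left(203,-150 \right)} - 45099} = \sqrt{\left(-150\right) 203 - 45099} = \sqrt{-30450 - 45099} = \sqrt{-75549} = i \sqrt{75549}$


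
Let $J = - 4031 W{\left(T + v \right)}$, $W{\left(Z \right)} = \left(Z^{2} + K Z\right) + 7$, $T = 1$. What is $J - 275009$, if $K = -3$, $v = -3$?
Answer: $-343536$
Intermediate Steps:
$W{\left(Z \right)} = 7 + Z^{2} - 3 Z$ ($W{\left(Z \right)} = \left(Z^{2} - 3 Z\right) + 7 = 7 + Z^{2} - 3 Z$)
$J = -68527$ ($J = - 4031 \left(7 + \left(1 - 3\right)^{2} - 3 \left(1 - 3\right)\right) = - 4031 \left(7 + \left(-2\right)^{2} - -6\right) = - 4031 \left(7 + 4 + 6\right) = \left(-4031\right) 17 = -68527$)
$J - 275009 = -68527 - 275009 = -343536$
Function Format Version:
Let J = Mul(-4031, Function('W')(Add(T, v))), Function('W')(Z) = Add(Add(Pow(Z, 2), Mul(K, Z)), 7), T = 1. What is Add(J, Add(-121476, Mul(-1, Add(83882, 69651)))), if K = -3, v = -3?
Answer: -343536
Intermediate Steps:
Function('W')(Z) = Add(7, Pow(Z, 2), Mul(-3, Z)) (Function('W')(Z) = Add(Add(Pow(Z, 2), Mul(-3, Z)), 7) = Add(7, Pow(Z, 2), Mul(-3, Z)))
J = -68527 (J = Mul(-4031, Add(7, Pow(Add(1, -3), 2), Mul(-3, Add(1, -3)))) = Mul(-4031, Add(7, Pow(-2, 2), Mul(-3, -2))) = Mul(-4031, Add(7, 4, 6)) = Mul(-4031, 17) = -68527)
Add(J, Add(-121476, Mul(-1, Add(83882, 69651)))) = Add(-68527, Add(-121476, Mul(-1, Add(83882, 69651)))) = Add(-68527, Add(-121476, Mul(-1, 153533))) = Add(-68527, Add(-121476, -153533)) = Add(-68527, -275009) = -343536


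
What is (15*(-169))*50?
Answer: -126750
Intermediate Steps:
(15*(-169))*50 = -2535*50 = -126750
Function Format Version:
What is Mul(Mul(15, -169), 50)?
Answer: -126750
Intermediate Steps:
Mul(Mul(15, -169), 50) = Mul(-2535, 50) = -126750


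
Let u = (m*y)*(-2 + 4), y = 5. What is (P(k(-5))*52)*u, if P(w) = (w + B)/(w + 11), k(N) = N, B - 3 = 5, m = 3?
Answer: 780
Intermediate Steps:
B = 8 (B = 3 + 5 = 8)
P(w) = (8 + w)/(11 + w) (P(w) = (w + 8)/(w + 11) = (8 + w)/(11 + w))
u = 30 (u = (3*5)*(-2 + 4) = 15*2 = 30)
(P(k(-5))*52)*u = (((8 - 5)/(11 - 5))*52)*30 = ((3/6)*52)*30 = (((⅙)*3)*52)*30 = ((½)*52)*30 = 26*30 = 780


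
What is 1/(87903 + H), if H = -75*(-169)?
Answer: 1/100578 ≈ 9.9425e-6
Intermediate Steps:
H = 12675
1/(87903 + H) = 1/(87903 + 12675) = 1/100578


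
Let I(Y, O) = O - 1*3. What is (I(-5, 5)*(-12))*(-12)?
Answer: 288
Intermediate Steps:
I(Y, O) = -3 + O (I(Y, O) = O - 3 = -3 + O)
(I(-5, 5)*(-12))*(-12) = ((-3 + 5)*(-12))*(-12) = (2*(-12))*(-12) = -24*(-12) = 288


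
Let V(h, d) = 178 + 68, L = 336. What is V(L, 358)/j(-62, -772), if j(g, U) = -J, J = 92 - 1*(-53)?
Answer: -246/145 ≈ -1.6966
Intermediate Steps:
J = 145 (J = 92 + 53 = 145)
j(g, U) = -145 (j(g, U) = -1*145 = -145)
V(h, d) = 246
V(L, 358)/j(-62, -772) = 246/(-145) = 246*(-1/145) = -246/145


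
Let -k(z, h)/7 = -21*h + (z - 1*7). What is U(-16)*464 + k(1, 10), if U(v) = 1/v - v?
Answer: 8907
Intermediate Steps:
k(z, h) = 49 - 7*z + 147*h (k(z, h) = -7*(-21*h + (z - 1*7)) = -7*(-21*h + (z - 7)) = -7*(-21*h + (-7 + z)) = -7*(-7 + z - 21*h) = 49 - 7*z + 147*h)
U(-16)*464 + k(1, 10) = (1/(-16) - 1*(-16))*464 + (49 - 7*1 + 147*10) = (-1/16 + 16)*464 + (49 - 7 + 1470) = (255/16)*464 + 1512 = 7395 + 1512 = 8907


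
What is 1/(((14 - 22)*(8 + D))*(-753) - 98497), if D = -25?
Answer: -1/200905 ≈ -4.9775e-6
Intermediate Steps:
1/(((14 - 22)*(8 + D))*(-753) - 98497) = 1/(((14 - 22)*(8 - 25))*(-753) - 98497) = 1/(-8*(-17)*(-753) - 98497) = 1/(136*(-753) - 98497) = 1/(-102408 - 98497) = 1/(-200905) = -1/200905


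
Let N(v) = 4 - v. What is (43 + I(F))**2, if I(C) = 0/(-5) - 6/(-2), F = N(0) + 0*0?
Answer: 2116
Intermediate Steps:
F = 4 (F = (4 - 1*0) + 0*0 = (4 + 0) + 0 = 4 + 0 = 4)
I(C) = 3 (I(C) = 0*(-1/5) - 6*(-1/2) = 0 + 3 = 3)
(43 + I(F))**2 = (43 + 3)**2 = 46**2 = 2116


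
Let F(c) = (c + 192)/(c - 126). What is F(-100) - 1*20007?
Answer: -2260837/113 ≈ -20007.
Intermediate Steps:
F(c) = (192 + c)/(-126 + c)
F(-100) - 1*20007 = (192 - 100)/(-126 - 100) - 1*20007 = 92/(-226) - 20007 = -1/226*92 - 20007 = -46/113 - 20007 = -2260837/113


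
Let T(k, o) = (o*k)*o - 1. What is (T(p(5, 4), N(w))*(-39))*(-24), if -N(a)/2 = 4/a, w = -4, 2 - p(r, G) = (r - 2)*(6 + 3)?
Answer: -94536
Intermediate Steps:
p(r, G) = 20 - 9*r (p(r, G) = 2 - (r - 2)*(6 + 3) = 2 - (-2 + r)*9 = 2 - (-18 + 9*r) = 2 + (18 - 9*r) = 20 - 9*r)
N(a) = -8/a
T(k, o) = -1 + k*o² (T(k, o) = (k*o)*o - 1 = k*o² - 1 = -1 + k*o²)
(T(p(5, 4), N(w))*(-39))*(-24) = ((-1 + (20 - 9*5)*(-8/(-4))²)*(-39))*(-24) = ((-1 + (20 - 45)*(-8*(-¼))²)*(-39))*(-24) = ((-1 - 25*2²)*(-39))*(-24) = ((-1 - 25*4)*(-39))*(-24) = ((-1 - 100)*(-39))*(-24) = -101*(-39)*(-24) = 3939*(-24) = -94536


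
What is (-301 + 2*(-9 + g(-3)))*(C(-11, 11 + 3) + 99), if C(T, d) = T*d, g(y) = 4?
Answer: 17105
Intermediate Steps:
(-301 + 2*(-9 + g(-3)))*(C(-11, 11 + 3) + 99) = (-301 + 2*(-9 + 4))*(-11*(11 + 3) + 99) = (-301 + 2*(-5))*(-11*14 + 99) = (-301 - 10)*(-154 + 99) = -311*(-55) = 17105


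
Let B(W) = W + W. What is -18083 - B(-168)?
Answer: -17747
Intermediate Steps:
B(W) = 2*W
-18083 - B(-168) = -18083 - 2*(-168) = -18083 - 1*(-336) = -18083 + 336 = -17747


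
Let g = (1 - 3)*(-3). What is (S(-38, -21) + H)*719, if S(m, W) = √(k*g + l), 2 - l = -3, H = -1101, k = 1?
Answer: -791619 + 719*√11 ≈ -7.8923e+5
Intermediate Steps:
g = 6 (g = -2*(-3) = 6)
l = 5 (l = 2 - 1*(-3) = 2 + 3 = 5)
S(m, W) = √11 (S(m, W) = √(1*6 + 5) = √(6 + 5) = √11)
(S(-38, -21) + H)*719 = (√11 - 1101)*719 = (-1101 + √11)*719 = -791619 + 719*√11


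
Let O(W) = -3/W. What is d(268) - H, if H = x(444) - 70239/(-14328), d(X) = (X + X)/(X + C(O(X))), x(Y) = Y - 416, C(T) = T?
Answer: -10599960913/343017096 ≈ -30.902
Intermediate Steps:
x(Y) = -416 + Y
d(X) = 2*X/(X - 3/X) (d(X) = (X + X)/(X - 3/X) = (2*X)/(X - 3/X) = 2*X/(X - 3/X))
H = 157141/4776 (H = (-416 + 444) - 70239/(-14328) = 28 - 70239*(-1)/14328 = 28 - 1*(-23413/4776) = 28 + 23413/4776 = 157141/4776 ≈ 32.902)
d(268) - H = 2*268**2/(-3 + 268**2) - 1*157141/4776 = 2*71824/(-3 + 71824) - 157141/4776 = 2*71824/71821 - 157141/4776 = 2*71824*(1/71821) - 157141/4776 = 143648/71821 - 157141/4776 = -10599960913/343017096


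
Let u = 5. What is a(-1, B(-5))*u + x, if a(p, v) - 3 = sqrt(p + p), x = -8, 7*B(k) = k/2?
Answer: 7 + 5*I*sqrt(2) ≈ 7.0 + 7.0711*I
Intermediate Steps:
B(k) = k/14 (B(k) = (k/2)/7 = k/14)
a(p, v) = 3 + sqrt(2)*sqrt(p) (a(p, v) = 3 + sqrt(p + p) = 3 + sqrt(2*p) = 3 + sqrt(2)*sqrt(p))
a(-1, B(-5))*u + x = (3 + sqrt(2)*sqrt(-1))*5 - 8 = (3 + sqrt(2)*I)*5 - 8 = (3 + I*sqrt(2))*5 - 8 = (15 + 5*I*sqrt(2)) - 8 = 7 + 5*I*sqrt(2)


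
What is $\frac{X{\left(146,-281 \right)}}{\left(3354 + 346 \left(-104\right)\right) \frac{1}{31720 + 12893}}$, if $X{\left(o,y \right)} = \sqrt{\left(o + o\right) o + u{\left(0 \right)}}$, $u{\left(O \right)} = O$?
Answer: $- \frac{3256749 \sqrt{2}}{16315} \approx -282.3$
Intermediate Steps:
$X{\left(o,y \right)} = \sqrt{2} \sqrt{o^{2}}$ ($X{\left(o,y \right)} = \sqrt{\left(o + o\right) o + 0} = \sqrt{2 o o + 0} = \sqrt{2 o^{2} + 0} = \sqrt{2 o^{2}} = \sqrt{2} \sqrt{o^{2}}$)
$\frac{X{\left(146,-281 \right)}}{\left(3354 + 346 \left(-104\right)\right) \frac{1}{31720 + 12893}} = \frac{\sqrt{2} \sqrt{146^{2}}}{\left(3354 + 346 \left(-104\right)\right) \frac{1}{31720 + 12893}} = \frac{\sqrt{2} \sqrt{21316}}{\left(3354 - 35984\right) \frac{1}{44613}} = \frac{\sqrt{2} \cdot 146}{\left(-32630\right) \frac{1}{44613}} = \frac{146 \sqrt{2}}{- \frac{32630}{44613}} = 146 \sqrt{2} \left(- \frac{44613}{32630}\right) = - \frac{3256749 \sqrt{2}}{16315}$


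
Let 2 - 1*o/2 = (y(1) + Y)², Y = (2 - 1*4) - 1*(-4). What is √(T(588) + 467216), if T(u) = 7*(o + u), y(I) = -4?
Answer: 2*√117826 ≈ 686.52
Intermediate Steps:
Y = 2 (Y = (2 - 4) + 4 = -2 + 4 = 2)
o = -4 (o = 4 - 2*(-4 + 2)² = 4 - 2*(-2)² = 4 - 2*4 = 4 - 8 = -4)
T(u) = -28 + 7*u (T(u) = 7*(-4 + u) = -28 + 7*u)
√(T(588) + 467216) = √((-28 + 7*588) + 467216) = √((-28 + 4116) + 467216) = √(4088 + 467216) = √471304 = 2*√117826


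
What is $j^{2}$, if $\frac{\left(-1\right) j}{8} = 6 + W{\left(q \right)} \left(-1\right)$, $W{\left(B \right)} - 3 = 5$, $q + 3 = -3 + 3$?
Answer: $256$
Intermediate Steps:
$q = -3$ ($q = -3 + \left(-3 + 3\right) = -3 + 0 = -3$)
$W{\left(B \right)} = 8$ ($W{\left(B \right)} = 3 + 5 = 8$)
$j = 16$ ($j = - 8 \left(6 + 8 \left(-1\right)\right) = - 8 \left(6 - 8\right) = \left(-8\right) \left(-2\right) = 16$)
$j^{2} = 16^{2} = 256$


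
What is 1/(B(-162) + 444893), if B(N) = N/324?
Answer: 2/889785 ≈ 2.2477e-6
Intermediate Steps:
B(N) = N/324 (B(N) = N*(1/324) = N/324)
1/(B(-162) + 444893) = 1/((1/324)*(-162) + 444893) = 1/(-1/2 + 444893) = 1/(889785/2) = 2/889785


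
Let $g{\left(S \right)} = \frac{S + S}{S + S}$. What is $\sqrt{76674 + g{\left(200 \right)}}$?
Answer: $5 \sqrt{3067} \approx 276.9$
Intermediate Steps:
$g{\left(S \right)} = 1$ ($g{\left(S \right)} = \frac{2 S}{2 S} = 2 S \frac{1}{2 S} = 1$)
$\sqrt{76674 + g{\left(200 \right)}} = \sqrt{76674 + 1} = \sqrt{76675} = 5 \sqrt{3067}$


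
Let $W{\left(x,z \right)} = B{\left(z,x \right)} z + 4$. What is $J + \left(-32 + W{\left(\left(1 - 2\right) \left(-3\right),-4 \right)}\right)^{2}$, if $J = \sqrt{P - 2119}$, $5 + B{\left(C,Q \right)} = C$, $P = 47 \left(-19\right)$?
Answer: $64 + 2 i \sqrt{753} \approx 64.0 + 54.882 i$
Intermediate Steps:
$P = -893$
$B{\left(C,Q \right)} = -5 + C$
$W{\left(x,z \right)} = 4 + z \left(-5 + z\right)$ ($W{\left(x,z \right)} = \left(-5 + z\right) z + 4 = z \left(-5 + z\right) + 4 = 4 + z \left(-5 + z\right)$)
$J = 2 i \sqrt{753}$ ($J = \sqrt{-893 - 2119} = \sqrt{-3012} = 2 i \sqrt{753} \approx 54.882 i$)
$J + \left(-32 + W{\left(\left(1 - 2\right) \left(-3\right),-4 \right)}\right)^{2} = 2 i \sqrt{753} + \left(-32 - \left(-4 + 4 \left(-5 - 4\right)\right)\right)^{2} = 2 i \sqrt{753} + \left(-32 + \left(4 - -36\right)\right)^{2} = 2 i \sqrt{753} + \left(-32 + \left(4 + 36\right)\right)^{2} = 2 i \sqrt{753} + \left(-32 + 40\right)^{2} = 2 i \sqrt{753} + 8^{2} = 2 i \sqrt{753} + 64 = 64 + 2 i \sqrt{753}$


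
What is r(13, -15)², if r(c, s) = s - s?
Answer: 0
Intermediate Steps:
r(c, s) = 0
r(13, -15)² = 0² = 0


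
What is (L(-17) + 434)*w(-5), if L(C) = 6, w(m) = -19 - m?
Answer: -6160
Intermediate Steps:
(L(-17) + 434)*w(-5) = (6 + 434)*(-19 - 1*(-5)) = 440*(-19 + 5) = 440*(-14) = -6160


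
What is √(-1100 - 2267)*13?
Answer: 13*I*√3367 ≈ 754.34*I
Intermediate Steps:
√(-1100 - 2267)*13 = √(-3367)*13 = (I*√3367)*13 = 13*I*√3367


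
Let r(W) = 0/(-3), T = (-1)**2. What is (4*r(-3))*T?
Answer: 0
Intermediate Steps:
T = 1
r(W) = 0 (r(W) = 0*(-1/3) = 0)
(4*r(-3))*T = (4*0)*1 = 0*1 = 0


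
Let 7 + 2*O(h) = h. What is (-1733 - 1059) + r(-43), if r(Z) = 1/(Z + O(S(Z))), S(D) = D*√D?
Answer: 2*(-60028*√43 + 129829*I)/(-93*I + 43*√43) ≈ -2792.0 + 0.0063972*I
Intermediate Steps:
S(D) = D^(3/2)
O(h) = -7/2 + h/2
r(Z) = 1/(-7/2 + Z + Z^(3/2)/2) (r(Z) = 1/(Z + (-7/2 + Z^(3/2)/2)) = 1/(-7/2 + Z + Z^(3/2)/2))
(-1733 - 1059) + r(-43) = (-1733 - 1059) + 2/(-7 + (-43)^(3/2) + 2*(-43)) = -2792 + 2/(-7 - 43*I*√43 - 86) = -2792 + 2/(-93 - 43*I*√43)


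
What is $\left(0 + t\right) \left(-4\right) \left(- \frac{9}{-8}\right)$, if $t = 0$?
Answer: $0$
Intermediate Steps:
$\left(0 + t\right) \left(-4\right) \left(- \frac{9}{-8}\right) = \left(0 + 0\right) \left(-4\right) \left(- \frac{9}{-8}\right) = 0 \left(-4\right) \left(\left(-9\right) \left(- \frac{1}{8}\right)\right) = 0 \cdot \frac{9}{8} = 0$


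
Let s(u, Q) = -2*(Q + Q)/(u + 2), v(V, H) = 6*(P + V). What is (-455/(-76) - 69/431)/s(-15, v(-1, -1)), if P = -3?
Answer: -2481193/3144576 ≈ -0.78904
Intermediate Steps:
v(V, H) = -18 + 6*V (v(V, H) = 6*(-3 + V) = -18 + 6*V)
s(u, Q) = -4*Q/(2 + u) (s(u, Q) = -2*2*Q/(2 + u) = -4*Q/(2 + u))
(-455/(-76) - 69/431)/s(-15, v(-1, -1)) = (-455/(-76) - 69/431)/((-4*(-18 + 6*(-1))/(2 - 15))) = (-455*(-1/76) - 69*1/431)/((-4*(-18 - 6)/(-13))) = (455/76 - 69/431)/((-4*(-24)*(-1/13))) = 190861/(32756*(-96/13)) = (190861/32756)*(-13/96) = -2481193/3144576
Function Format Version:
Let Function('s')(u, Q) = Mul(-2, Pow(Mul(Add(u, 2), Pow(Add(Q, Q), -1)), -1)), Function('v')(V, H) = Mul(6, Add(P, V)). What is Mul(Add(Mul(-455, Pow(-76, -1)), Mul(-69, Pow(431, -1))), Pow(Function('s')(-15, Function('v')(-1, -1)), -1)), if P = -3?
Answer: Rational(-2481193, 3144576) ≈ -0.78904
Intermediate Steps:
Function('v')(V, H) = Add(-18, Mul(6, V)) (Function('v')(V, H) = Mul(6, Add(-3, V)) = Add(-18, Mul(6, V)))
Function('s')(u, Q) = Mul(-4, Q, Pow(Add(2, u), -1)) (Function('s')(u, Q) = Mul(-2, Pow(Mul(Add(2, u), Pow(Mul(2, Q), -1)), -1)) = Mul(-2, Pow(Mul(Add(2, u), Mul(Rational(1, 2), Pow(Q, -1))), -1)) = Mul(-2, Pow(Mul(Rational(1, 2), Pow(Q, -1), Add(2, u)), -1)) = Mul(-2, Mul(2, Q, Pow(Add(2, u), -1))) = Mul(-4, Q, Pow(Add(2, u), -1)))
Mul(Add(Mul(-455, Pow(-76, -1)), Mul(-69, Pow(431, -1))), Pow(Function('s')(-15, Function('v')(-1, -1)), -1)) = Mul(Add(Mul(-455, Pow(-76, -1)), Mul(-69, Pow(431, -1))), Pow(Mul(-4, Add(-18, Mul(6, -1)), Pow(Add(2, -15), -1)), -1)) = Mul(Add(Mul(-455, Rational(-1, 76)), Mul(-69, Rational(1, 431))), Pow(Mul(-4, Add(-18, -6), Pow(-13, -1)), -1)) = Mul(Add(Rational(455, 76), Rational(-69, 431)), Pow(Mul(-4, -24, Rational(-1, 13)), -1)) = Mul(Rational(190861, 32756), Pow(Rational(-96, 13), -1)) = Mul(Rational(190861, 32756), Rational(-13, 96)) = Rational(-2481193, 3144576)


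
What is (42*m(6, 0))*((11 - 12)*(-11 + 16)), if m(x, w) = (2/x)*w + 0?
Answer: 0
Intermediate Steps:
m(x, w) = 2*w/x (m(x, w) = 2*w/x + 0 = 2*w/x)
(42*m(6, 0))*((11 - 12)*(-11 + 16)) = (42*(2*0/6))*((11 - 12)*(-11 + 16)) = (42*(2*0*(⅙)))*(-1*5) = (42*0)*(-5) = 0*(-5) = 0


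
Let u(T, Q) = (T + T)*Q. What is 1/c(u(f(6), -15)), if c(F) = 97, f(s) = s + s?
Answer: 1/97 ≈ 0.010309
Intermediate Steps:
f(s) = 2*s
u(T, Q) = 2*Q*T (u(T, Q) = (2*T)*Q = 2*Q*T)
1/c(u(f(6), -15)) = 1/97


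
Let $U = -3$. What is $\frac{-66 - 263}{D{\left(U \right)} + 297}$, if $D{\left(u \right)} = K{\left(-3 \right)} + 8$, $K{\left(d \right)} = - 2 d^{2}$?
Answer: $- \frac{47}{41} \approx -1.1463$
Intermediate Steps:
$D{\left(u \right)} = -10$ ($D{\left(u \right)} = - 2 \left(-3\right)^{2} + 8 = \left(-2\right) 9 + 8 = -18 + 8 = -10$)
$\frac{-66 - 263}{D{\left(U \right)} + 297} = \frac{-66 - 263}{-10 + 297} = - \frac{329}{287} = \left(-329\right) \frac{1}{287} = - \frac{47}{41}$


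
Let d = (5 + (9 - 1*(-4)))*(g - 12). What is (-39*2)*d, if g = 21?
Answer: -12636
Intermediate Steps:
d = 162 (d = (5 + (9 - 1*(-4)))*(21 - 12) = (5 + (9 + 4))*9 = (5 + 13)*9 = 18*9 = 162)
(-39*2)*d = -39*2*162 = -78*162 = -12636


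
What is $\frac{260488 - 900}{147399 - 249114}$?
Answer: $- \frac{259588}{101715} \approx -2.5521$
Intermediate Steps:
$\frac{260488 - 900}{147399 - 249114} = \frac{260488 - 900}{-101715} = 259588 \left(- \frac{1}{101715}\right) = - \frac{259588}{101715}$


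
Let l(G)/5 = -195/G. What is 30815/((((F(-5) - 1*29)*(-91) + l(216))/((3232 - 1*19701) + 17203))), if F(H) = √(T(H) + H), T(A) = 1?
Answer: 4752321150384/556174697 + 328307841792*I/556174697 ≈ 8544.7 + 590.3*I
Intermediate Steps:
l(G) = -975/G (l(G) = 5*(-195/G) = -975/G)
F(H) = √(1 + H)
30815/((((F(-5) - 1*29)*(-91) + l(216))/((3232 - 1*19701) + 17203))) = 30815/((((√(1 - 5) - 1*29)*(-91) - 975/216)/((3232 - 1*19701) + 17203))) = 30815/((((√(-4) - 29)*(-91) - 975*1/216)/((3232 - 19701) + 17203))) = 30815/((((2*I - 29)*(-91) - 325/72)/(-16469 + 17203))) = 30815/((((-29 + 2*I)*(-91) - 325/72)/734)) = 30815/((((2639 - 182*I) - 325/72)*(1/734))) = 30815/(((189683/72 - 182*I)*(1/734))) = 30815/(189683/52848 - 91*I/367) = 30815*(2792911104*(189683/52848 + 91*I/367)/36151355305) = 17212711133952*(189683/52848 + 91*I/367)/7230271061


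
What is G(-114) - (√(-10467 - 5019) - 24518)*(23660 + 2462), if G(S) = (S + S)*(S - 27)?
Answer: 640491344 - 26122*I*√15486 ≈ 6.4049e+8 - 3.2507e+6*I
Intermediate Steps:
G(S) = 2*S*(-27 + S) (G(S) = (2*S)*(-27 + S) = 2*S*(-27 + S))
G(-114) - (√(-10467 - 5019) - 24518)*(23660 + 2462) = 2*(-114)*(-27 - 114) - (√(-10467 - 5019) - 24518)*(23660 + 2462) = 2*(-114)*(-141) - (√(-15486) - 24518)*26122 = 32148 - (I*√15486 - 24518)*26122 = 32148 - (-24518 + I*√15486)*26122 = 32148 - (-640459196 + 26122*I*√15486) = 32148 + (640459196 - 26122*I*√15486) = 640491344 - 26122*I*√15486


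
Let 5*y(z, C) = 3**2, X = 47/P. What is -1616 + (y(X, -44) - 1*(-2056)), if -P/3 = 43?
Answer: 2209/5 ≈ 441.80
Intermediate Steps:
P = -129 (P = -3*43 = -129)
X = -47/129 (X = 47/(-129) = 47*(-1/129) = -47/129 ≈ -0.36434)
y(z, C) = 9/5 (y(z, C) = (1/5)*3**2 = (1/5)*9 = 9/5)
-1616 + (y(X, -44) - 1*(-2056)) = -1616 + (9/5 - 1*(-2056)) = -1616 + (9/5 + 2056) = -1616 + 10289/5 = 2209/5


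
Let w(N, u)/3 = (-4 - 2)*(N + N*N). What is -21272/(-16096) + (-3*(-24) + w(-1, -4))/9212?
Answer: 6159893/4633636 ≈ 1.3294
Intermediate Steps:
w(N, u) = -18*N - 18*N² (w(N, u) = 3*((-4 - 2)*(N + N*N)) = 3*(-6*(N + N²)) = 3*(-6*N - 6*N²) = -18*N - 18*N²)
-21272/(-16096) + (-3*(-24) + w(-1, -4))/9212 = -21272/(-16096) + (-3*(-24) - 18*(-1)*(1 - 1))/9212 = -21272*(-1/16096) + (72 - 18*(-1)*0)*(1/9212) = 2659/2012 + (72 + 0)*(1/9212) = 2659/2012 + 72*(1/9212) = 2659/2012 + 18/2303 = 6159893/4633636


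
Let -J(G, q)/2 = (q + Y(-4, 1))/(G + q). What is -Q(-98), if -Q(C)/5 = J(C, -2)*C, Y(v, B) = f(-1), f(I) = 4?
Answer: -98/5 ≈ -19.600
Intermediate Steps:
Y(v, B) = 4
J(G, q) = -2*(4 + q)/(G + q) (J(G, q) = -2*(q + 4)/(G + q) = -2*(4 + q)/(G + q))
Q(C) = 20*C/(-2 + C) (Q(C) = -5*2*(-4 - 1*(-2))/(C - 2)*C = -5*2*(-4 + 2)/(-2 + C)*C = -5*2*(-2)/(-2 + C)*C = -5*(-4/(-2 + C))*C = -(-20)*C/(-2 + C) = 20*C/(-2 + C))
-Q(-98) = -20*(-98)/(-2 - 98) = -20*(-98)/(-100) = -20*(-98)*(-1)/100 = -1*98/5 = -98/5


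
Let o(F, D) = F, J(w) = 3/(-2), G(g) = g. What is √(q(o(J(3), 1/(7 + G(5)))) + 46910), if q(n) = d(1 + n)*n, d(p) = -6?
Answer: √46919 ≈ 216.61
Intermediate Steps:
J(w) = -3/2 (J(w) = 3*(-½) = -3/2)
q(n) = -6*n
√(q(o(J(3), 1/(7 + G(5)))) + 46910) = √(-6*(-3/2) + 46910) = √(9 + 46910) = √46919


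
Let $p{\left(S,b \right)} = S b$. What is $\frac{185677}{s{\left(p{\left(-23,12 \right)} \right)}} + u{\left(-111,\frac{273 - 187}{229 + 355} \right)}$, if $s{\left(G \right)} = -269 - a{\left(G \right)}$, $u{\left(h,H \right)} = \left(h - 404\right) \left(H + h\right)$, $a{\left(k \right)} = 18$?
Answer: $\frac{4730082361}{83804} \approx 56442.0$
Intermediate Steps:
$u{\left(h,H \right)} = \left(-404 + h\right) \left(H + h\right)$
$s{\left(G \right)} = -287$ ($s{\left(G \right)} = -269 - 18 = -287$)
$\frac{185677}{s{\left(p{\left(-23,12 \right)} \right)}} + u{\left(-111,\frac{273 - 187}{229 + 355} \right)} = \frac{185677}{-287} + \left(\left(-111\right)^{2} - 404 \frac{273 - 187}{229 + 355} - -44844 + \frac{273 - 187}{229 + 355} \left(-111\right)\right) = 185677 \left(- \frac{1}{287}\right) + \left(12321 - 404 \cdot \frac{86}{584} + 44844 + \frac{86}{584} \left(-111\right)\right) = - \frac{185677}{287} + \left(12321 - 404 \cdot 86 \cdot \frac{1}{584} + 44844 + 86 \cdot \frac{1}{584} \left(-111\right)\right) = - \frac{185677}{287} + \left(12321 - \frac{4343}{73} + 44844 + \frac{43}{292} \left(-111\right)\right) = - \frac{185677}{287} + \left(12321 - \frac{4343}{73} + 44844 - \frac{4773}{292}\right) = - \frac{185677}{287} + \frac{16670035}{292} = \frac{4730082361}{83804}$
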